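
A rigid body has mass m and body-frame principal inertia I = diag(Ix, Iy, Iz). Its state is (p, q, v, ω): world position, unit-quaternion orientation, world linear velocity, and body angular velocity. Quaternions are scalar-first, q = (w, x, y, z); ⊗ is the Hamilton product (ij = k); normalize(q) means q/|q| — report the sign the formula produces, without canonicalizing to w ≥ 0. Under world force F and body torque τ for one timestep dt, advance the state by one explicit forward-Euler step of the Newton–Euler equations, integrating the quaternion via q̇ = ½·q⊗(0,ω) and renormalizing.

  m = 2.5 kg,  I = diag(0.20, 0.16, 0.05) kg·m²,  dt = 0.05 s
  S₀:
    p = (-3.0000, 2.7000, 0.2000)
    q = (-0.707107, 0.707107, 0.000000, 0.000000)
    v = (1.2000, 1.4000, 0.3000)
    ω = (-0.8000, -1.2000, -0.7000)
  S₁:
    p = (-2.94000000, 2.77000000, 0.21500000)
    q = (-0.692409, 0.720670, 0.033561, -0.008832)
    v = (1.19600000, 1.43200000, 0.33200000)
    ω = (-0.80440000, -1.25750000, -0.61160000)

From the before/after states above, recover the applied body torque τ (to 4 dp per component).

rate change Δω = (-0.00440000, -0.05750000, 0.08840000)
ω₀×(Iω₀) = (-0.0924, 0.0840, -0.0384)
applied torque τ = (-0.1100, -0.1000, 0.0500)

τ = (-0.1100, -0.1000, 0.0500)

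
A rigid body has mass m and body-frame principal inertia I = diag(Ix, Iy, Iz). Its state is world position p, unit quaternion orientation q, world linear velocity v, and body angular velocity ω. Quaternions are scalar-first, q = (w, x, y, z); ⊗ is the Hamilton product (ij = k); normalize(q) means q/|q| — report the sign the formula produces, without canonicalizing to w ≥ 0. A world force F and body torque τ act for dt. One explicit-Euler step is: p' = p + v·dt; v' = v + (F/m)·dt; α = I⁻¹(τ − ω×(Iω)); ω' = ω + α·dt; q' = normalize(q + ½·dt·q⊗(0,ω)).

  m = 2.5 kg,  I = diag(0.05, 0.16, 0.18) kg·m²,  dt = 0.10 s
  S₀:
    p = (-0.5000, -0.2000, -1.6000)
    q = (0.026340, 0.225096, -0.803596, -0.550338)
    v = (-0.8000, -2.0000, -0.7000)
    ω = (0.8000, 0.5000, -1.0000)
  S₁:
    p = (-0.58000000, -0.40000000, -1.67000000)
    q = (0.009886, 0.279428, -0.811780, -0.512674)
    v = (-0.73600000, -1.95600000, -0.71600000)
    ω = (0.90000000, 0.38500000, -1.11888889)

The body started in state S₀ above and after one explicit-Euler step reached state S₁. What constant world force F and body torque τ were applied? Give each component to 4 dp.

ω₁ − ω₀ = (0.10000000, -0.11500000, -0.11888889)
I·α + gyro = (0.0400, -0.0800, -0.1700)
Δv = v₁−v₀ = (0.06400000, 0.04400000, -0.01600000)
applied force F = (1.6000, 1.1000, -0.4000)

F = (1.6000, 1.1000, -0.4000)
τ = (0.0400, -0.0800, -0.1700)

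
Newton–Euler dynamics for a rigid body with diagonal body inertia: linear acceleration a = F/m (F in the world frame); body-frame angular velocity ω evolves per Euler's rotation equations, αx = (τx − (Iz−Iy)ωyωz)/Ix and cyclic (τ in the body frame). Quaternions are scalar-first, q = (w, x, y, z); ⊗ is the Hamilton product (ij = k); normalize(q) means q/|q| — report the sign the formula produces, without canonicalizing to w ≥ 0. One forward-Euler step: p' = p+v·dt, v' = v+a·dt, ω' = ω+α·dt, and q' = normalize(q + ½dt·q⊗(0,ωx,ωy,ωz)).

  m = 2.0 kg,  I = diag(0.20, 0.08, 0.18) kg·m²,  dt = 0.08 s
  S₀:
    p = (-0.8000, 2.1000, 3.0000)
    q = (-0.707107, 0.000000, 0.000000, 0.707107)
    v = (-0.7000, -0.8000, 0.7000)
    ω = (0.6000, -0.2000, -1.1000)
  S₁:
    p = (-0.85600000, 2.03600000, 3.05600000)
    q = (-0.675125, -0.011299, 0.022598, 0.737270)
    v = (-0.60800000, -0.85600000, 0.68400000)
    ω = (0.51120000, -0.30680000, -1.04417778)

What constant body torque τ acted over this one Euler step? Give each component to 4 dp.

τ = (-0.2000, -0.1200, 0.1400)

Δω = ω₁−ω₀ = (-0.08880000, -0.10680000, 0.05582222)
gyro term ω₀×Iω₀ = (0.0220, -0.0132, 0.0144)
I·α + gyro = (-0.2000, -0.1200, 0.1400)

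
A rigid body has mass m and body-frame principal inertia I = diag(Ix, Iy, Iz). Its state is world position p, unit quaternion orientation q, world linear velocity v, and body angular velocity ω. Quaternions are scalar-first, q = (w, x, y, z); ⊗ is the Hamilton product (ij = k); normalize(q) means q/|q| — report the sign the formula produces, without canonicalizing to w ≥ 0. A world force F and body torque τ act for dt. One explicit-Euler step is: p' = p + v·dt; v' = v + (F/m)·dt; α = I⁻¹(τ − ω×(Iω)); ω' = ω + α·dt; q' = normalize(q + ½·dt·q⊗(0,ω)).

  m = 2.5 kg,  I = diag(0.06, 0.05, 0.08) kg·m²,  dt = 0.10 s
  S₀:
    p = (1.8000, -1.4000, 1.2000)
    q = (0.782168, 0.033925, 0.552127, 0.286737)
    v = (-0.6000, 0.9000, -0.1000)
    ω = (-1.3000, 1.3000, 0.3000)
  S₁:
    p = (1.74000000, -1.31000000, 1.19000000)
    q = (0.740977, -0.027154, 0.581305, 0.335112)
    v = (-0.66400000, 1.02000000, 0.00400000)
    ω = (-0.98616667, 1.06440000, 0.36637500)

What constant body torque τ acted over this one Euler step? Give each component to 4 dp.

τ = (0.2000, -0.1100, 0.0700)

ω₁ − ω₀ = (0.31383333, -0.23560000, 0.06637500)
I·α + gyro = (0.2000, -0.1100, 0.0700)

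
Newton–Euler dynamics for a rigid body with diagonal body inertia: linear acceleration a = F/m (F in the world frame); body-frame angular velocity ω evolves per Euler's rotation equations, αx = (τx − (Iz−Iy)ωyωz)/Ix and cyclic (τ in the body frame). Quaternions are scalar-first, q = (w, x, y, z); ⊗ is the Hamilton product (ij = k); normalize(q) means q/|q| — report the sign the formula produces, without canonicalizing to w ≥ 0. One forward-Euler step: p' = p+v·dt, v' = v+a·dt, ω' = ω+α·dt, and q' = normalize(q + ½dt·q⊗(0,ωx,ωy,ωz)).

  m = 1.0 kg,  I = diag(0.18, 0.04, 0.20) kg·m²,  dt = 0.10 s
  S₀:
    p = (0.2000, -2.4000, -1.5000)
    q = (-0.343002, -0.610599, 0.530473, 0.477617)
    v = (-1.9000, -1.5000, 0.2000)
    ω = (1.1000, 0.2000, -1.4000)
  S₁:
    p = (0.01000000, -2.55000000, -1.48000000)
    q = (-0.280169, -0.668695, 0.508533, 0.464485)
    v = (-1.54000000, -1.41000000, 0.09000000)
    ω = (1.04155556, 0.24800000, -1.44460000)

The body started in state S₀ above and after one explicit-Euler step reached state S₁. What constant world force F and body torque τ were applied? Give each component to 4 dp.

F = (3.6000, 0.9000, -1.1000)
τ = (-0.1500, 0.0500, -0.1200)

v₁ − v₀ = (0.36000000, 0.09000000, -0.11000000)
F = m·Δv/dt = (3.6000, 0.9000, -1.1000)
ω₁ − ω₀ = (-0.05844444, 0.04800000, -0.04460000)
I·α + gyro = (-0.1500, 0.0500, -0.1200)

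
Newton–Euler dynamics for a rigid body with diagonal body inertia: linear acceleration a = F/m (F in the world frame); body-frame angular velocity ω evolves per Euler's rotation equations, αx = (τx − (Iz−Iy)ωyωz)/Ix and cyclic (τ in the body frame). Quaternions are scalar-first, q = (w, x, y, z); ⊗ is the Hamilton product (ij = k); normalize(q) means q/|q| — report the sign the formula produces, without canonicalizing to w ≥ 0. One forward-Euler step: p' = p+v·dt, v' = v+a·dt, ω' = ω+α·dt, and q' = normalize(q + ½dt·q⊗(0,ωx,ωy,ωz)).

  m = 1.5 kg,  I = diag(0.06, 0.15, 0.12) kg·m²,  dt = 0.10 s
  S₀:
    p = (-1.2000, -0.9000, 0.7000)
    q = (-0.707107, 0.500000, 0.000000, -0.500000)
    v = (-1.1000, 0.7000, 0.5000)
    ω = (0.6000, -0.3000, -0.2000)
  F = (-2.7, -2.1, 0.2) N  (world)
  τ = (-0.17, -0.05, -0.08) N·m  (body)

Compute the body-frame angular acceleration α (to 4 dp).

α = (-2.8033, -0.3813, -0.5317)

precession coupling ω×(Iω) = (-0.0018, 0.0072, -0.0162)
α = I⁻¹(τ − ω×Iω) = (-2.8033, -0.3813, -0.5317)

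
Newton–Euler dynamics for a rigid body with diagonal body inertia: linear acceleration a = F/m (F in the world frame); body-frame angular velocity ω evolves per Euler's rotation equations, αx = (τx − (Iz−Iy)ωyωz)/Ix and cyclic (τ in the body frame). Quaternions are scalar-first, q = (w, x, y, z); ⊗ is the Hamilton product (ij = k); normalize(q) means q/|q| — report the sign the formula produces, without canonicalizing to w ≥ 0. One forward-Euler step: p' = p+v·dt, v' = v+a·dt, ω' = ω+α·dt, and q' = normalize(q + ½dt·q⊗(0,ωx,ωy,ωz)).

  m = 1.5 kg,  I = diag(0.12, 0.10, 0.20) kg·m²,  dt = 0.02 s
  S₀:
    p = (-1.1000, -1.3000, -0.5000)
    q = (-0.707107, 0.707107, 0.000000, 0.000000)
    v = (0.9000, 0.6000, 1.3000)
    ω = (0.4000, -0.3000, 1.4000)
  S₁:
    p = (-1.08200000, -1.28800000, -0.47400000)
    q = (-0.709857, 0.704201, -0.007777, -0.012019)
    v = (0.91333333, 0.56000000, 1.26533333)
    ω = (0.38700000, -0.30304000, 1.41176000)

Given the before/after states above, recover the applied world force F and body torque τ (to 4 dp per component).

F = (1.0000, -3.0000, -2.6000)
τ = (-0.1200, -0.0600, 0.1200)

velocity change Δv = (0.01333333, -0.04000000, -0.03466667)
F = m·Δv/dt = (1.0000, -3.0000, -2.6000)
Δω = ω₁−ω₀ = (-0.01300000, -0.00304000, 0.01176000)
gyro term ω₀×Iω₀ = (-0.0420, -0.0448, 0.0024)
I·α + gyro = (-0.1200, -0.0600, 0.1200)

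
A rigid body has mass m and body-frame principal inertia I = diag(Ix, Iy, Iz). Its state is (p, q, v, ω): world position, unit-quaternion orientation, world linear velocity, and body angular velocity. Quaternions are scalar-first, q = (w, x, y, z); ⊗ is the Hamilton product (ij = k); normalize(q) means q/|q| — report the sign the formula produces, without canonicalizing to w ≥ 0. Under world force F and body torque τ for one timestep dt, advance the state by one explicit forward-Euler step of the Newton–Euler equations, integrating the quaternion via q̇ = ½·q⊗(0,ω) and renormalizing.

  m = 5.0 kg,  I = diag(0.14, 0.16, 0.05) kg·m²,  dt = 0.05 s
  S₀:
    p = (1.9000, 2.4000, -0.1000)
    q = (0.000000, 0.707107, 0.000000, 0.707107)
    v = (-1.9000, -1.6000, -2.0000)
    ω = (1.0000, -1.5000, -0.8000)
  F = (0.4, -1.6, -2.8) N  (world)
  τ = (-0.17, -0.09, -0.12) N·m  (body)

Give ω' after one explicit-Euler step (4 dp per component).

ω' = (0.9864, -1.5056, -0.8900)

α = I⁻¹(τ − ω×Iω) = (-0.2714, -0.1125, -1.8000)
ω + α·dt = (0.9864, -1.5056, -0.8900)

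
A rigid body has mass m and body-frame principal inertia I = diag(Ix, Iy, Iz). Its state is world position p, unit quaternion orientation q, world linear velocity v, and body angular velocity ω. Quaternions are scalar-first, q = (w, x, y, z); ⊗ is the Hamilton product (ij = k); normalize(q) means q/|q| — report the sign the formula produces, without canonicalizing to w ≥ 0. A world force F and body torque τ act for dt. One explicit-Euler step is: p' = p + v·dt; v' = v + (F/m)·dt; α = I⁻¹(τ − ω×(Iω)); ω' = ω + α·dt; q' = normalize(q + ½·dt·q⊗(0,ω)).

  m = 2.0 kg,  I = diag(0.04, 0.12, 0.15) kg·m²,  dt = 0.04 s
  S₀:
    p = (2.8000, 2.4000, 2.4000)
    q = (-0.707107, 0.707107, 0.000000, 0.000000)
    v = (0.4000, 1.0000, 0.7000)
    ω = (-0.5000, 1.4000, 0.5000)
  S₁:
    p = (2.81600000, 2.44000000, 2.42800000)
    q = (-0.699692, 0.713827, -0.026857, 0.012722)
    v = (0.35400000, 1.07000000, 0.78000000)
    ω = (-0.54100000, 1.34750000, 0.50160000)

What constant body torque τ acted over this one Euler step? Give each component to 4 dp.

τ = (-0.0200, -0.1300, -0.0500)

rate change Δω = (-0.04100000, -0.05250000, 0.00160000)
ω₀×(Iω₀) = (0.0210, 0.0275, -0.0560)
I·α + gyro = (-0.0200, -0.1300, -0.0500)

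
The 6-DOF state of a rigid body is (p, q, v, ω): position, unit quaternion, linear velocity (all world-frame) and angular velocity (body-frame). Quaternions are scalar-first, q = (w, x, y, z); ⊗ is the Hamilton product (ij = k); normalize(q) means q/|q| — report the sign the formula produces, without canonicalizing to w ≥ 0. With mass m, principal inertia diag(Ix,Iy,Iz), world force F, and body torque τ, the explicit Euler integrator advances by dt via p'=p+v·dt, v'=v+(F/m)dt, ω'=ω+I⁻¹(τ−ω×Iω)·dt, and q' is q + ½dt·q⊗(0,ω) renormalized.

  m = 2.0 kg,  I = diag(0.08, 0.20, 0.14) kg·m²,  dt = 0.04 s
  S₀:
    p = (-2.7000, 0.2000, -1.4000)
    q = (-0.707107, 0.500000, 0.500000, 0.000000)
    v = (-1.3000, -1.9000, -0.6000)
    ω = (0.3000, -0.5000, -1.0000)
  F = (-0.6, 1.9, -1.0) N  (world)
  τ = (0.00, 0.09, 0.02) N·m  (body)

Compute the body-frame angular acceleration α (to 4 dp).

α = (0.3750, 0.3600, 0.2714)

ω×(Iω) gyroscopic = (-0.0300, 0.0180, -0.0180)
α = I⁻¹(τ − ω×Iω) = (0.3750, 0.3600, 0.2714)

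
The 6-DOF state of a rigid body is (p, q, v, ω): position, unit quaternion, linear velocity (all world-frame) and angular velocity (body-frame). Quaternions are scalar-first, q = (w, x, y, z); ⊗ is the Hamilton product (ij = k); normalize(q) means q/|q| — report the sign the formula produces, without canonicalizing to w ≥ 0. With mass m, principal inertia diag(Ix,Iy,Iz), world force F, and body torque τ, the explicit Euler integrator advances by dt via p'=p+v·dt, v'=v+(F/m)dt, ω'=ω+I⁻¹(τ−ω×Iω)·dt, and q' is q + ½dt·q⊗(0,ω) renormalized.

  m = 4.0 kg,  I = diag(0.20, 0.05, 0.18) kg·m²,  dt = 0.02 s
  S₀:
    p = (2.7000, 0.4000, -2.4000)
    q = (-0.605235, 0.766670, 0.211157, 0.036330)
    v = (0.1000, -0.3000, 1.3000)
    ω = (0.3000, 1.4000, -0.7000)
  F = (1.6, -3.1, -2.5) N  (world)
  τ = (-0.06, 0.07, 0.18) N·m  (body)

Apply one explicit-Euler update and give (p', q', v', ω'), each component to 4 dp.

precession coupling ω×(Iω) = (-0.1274, -0.0042, -0.0630)
α = I⁻¹(τ − ω×Iω) = (0.3370, 1.4840, 1.3500)
ω' = ω + α·dt = (0.3067, 1.4297, -0.6730)
2q̇ = q⊗(0,ω) = (-0.5001898, -0.3802424, -0.2997610, 1.4336554)
q' = normalize(q + ½dt·q⊗(0,ω)) = (-0.6102, 0.7628, 0.2081, 0.0507)
a = (0.4000, -0.7750, -0.6250)
new position p' = (2.7020, 0.3940, -2.3740)
new velocity v' = (0.1080, -0.3155, 1.2875)

p' = (2.7020, 0.3940, -2.3740)
q' = (-0.6102, 0.7628, 0.2081, 0.0507)
v' = (0.1080, -0.3155, 1.2875)
ω' = (0.3067, 1.4297, -0.6730)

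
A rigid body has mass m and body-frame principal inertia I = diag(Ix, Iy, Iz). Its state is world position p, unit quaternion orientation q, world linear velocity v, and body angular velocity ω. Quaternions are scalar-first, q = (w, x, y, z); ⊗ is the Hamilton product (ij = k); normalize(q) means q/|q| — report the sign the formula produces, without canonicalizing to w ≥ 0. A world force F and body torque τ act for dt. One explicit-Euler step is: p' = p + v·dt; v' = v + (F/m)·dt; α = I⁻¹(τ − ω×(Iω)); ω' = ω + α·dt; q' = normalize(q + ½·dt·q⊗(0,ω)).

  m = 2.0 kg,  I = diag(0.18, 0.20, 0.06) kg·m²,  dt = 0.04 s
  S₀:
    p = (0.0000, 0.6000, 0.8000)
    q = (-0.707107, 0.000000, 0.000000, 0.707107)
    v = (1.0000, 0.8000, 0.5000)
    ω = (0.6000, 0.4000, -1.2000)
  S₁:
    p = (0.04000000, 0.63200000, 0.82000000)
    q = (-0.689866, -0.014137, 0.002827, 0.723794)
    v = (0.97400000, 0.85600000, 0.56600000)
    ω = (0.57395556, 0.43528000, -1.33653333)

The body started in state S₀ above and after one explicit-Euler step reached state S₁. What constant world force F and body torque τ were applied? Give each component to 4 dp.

F = (-1.3000, 2.8000, 3.3000)
τ = (-0.0500, 0.0900, -0.2000)

Δv = v₁−v₀ = (-0.02600000, 0.05600000, 0.06600000)
F = m·Δv/dt = (-1.3000, 2.8000, 3.3000)
ω₁ − ω₀ = (-0.02604444, 0.03528000, -0.13653333)
I·α + gyro = (-0.0500, 0.0900, -0.2000)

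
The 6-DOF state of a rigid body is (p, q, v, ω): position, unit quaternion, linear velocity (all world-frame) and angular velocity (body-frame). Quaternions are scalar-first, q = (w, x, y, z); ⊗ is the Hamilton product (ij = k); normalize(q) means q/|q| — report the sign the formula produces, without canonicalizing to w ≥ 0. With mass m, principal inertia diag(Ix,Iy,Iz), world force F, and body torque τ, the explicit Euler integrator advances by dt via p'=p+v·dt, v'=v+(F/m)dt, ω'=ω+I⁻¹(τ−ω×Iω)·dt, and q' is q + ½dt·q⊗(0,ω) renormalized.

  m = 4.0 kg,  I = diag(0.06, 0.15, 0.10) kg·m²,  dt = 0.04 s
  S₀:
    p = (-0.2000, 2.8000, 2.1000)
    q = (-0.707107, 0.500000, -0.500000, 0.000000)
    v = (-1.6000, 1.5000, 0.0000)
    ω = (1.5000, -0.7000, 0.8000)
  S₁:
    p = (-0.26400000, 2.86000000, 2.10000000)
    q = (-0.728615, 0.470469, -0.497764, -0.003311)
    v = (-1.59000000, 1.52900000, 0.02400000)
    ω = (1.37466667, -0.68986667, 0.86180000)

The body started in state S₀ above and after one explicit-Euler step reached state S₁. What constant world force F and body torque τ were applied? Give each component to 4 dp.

F = (1.0000, 2.9000, 2.4000)
τ = (-0.1600, -0.0100, 0.0600)

velocity change Δv = (0.01000000, 0.02900000, 0.02400000)
applied force F = (1.0000, 2.9000, 2.4000)
Δω = ω₁−ω₀ = (-0.12533333, 0.01013333, 0.06180000)
gyro term ω₀×Iω₀ = (0.0280, -0.0480, -0.0945)
I·α + gyro = (-0.1600, -0.0100, 0.0600)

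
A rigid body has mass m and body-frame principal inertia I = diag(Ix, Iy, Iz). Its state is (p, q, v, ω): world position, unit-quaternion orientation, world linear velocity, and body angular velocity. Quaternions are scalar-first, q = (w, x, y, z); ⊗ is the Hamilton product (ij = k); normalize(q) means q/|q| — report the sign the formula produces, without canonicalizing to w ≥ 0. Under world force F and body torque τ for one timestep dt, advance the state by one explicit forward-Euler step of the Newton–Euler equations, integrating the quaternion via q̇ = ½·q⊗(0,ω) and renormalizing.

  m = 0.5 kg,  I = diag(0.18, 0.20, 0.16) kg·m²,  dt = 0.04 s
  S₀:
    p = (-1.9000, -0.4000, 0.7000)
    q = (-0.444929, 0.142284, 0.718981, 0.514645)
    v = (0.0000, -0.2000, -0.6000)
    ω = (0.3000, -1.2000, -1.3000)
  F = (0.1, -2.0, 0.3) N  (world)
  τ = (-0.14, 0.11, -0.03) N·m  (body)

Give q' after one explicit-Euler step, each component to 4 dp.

q' = (-0.4149, 0.1332, 0.7360, 0.5182)

q⊗(0,ω) = (1.4891305, -0.4505800, 0.8732775, 0.1919726)
q + ½dt·q⊗(0,ω), renormalized = (-0.4149, 0.1332, 0.7360, 0.5182)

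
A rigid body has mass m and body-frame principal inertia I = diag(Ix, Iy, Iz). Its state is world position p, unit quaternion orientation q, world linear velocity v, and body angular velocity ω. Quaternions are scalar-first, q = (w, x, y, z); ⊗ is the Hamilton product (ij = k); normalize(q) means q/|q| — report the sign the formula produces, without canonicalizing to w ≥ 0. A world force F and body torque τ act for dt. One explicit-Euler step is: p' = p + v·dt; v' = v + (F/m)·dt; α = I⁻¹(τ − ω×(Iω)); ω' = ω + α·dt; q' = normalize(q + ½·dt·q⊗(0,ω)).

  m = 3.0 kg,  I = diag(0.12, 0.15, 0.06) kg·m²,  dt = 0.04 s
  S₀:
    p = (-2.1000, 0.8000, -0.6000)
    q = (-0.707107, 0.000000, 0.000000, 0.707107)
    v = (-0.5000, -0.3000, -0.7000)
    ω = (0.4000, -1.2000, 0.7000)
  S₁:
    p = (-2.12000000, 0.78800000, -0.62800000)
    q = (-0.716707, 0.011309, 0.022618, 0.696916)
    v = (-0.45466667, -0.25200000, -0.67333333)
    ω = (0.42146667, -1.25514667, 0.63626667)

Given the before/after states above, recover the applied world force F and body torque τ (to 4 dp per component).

velocity change Δv = (0.04533333, 0.04800000, 0.02666667)
applied force F = (3.4000, 3.6000, 2.0000)
rate change Δω = (0.02146667, -0.05514667, -0.06373333)
gyro term ω₀×Iω₀ = (0.0756, 0.0168, -0.0144)
I·α + gyro = (0.1400, -0.1900, -0.1100)

F = (3.4000, 3.6000, 2.0000)
τ = (0.1400, -0.1900, -0.1100)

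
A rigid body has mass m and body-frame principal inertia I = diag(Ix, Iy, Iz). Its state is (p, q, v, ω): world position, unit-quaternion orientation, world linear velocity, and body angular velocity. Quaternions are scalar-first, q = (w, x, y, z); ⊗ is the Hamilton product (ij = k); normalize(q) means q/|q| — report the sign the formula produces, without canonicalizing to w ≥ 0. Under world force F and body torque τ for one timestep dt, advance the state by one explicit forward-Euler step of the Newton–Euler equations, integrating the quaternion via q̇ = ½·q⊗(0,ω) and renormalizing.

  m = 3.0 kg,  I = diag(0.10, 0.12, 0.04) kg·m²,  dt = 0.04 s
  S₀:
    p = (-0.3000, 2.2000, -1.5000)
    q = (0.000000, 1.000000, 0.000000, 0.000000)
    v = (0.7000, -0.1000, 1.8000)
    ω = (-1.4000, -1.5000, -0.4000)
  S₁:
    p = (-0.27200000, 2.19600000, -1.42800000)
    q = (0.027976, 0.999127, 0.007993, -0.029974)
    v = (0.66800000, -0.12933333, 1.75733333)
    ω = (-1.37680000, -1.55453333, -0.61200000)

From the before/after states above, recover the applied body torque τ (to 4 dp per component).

τ = (0.0100, -0.1300, -0.1700)

ω₁ − ω₀ = (0.02320000, -0.05453333, -0.21200000)
τ = I·(Δω/dt) + ω₀×(Iω₀) = (0.0100, -0.1300, -0.1700)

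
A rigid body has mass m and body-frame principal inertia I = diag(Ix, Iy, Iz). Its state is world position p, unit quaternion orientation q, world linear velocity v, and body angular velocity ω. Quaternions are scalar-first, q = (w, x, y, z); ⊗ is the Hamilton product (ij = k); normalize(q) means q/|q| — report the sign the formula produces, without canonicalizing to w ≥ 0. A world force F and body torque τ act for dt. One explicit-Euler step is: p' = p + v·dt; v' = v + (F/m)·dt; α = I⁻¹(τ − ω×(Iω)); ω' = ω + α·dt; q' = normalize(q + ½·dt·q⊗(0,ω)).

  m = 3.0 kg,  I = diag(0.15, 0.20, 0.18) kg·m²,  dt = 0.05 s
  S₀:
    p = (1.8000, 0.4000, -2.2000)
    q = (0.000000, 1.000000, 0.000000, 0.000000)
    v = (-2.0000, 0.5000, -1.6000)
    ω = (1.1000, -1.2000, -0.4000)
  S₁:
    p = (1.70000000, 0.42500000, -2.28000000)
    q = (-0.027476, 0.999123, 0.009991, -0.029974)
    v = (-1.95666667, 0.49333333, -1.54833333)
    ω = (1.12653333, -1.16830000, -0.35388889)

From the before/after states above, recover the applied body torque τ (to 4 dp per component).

τ = (0.0700, 0.1400, 0.1000)

Δω = ω₁−ω₀ = (0.02653333, 0.03170000, 0.04611111)
ω₀×(Iω₀) = (-0.0096, 0.0132, -0.0660)
applied torque τ = (0.0700, 0.1400, 0.1000)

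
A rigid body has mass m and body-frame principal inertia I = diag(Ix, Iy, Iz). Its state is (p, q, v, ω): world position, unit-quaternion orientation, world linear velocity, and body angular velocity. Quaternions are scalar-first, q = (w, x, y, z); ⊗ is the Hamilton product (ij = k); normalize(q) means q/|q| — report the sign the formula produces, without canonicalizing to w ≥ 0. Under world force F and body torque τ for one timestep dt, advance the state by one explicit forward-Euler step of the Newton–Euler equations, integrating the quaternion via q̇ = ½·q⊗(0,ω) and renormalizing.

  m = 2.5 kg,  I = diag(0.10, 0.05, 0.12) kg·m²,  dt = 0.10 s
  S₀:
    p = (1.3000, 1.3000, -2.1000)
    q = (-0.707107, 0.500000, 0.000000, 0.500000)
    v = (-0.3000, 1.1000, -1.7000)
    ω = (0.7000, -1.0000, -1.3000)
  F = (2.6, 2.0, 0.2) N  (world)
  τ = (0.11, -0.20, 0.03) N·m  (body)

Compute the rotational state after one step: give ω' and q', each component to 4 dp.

ω×(Iω) gyroscopic = (0.0910, 0.0182, 0.0350)
α = I⁻¹(τ − ω×Iω) = (0.1900, -4.3640, -0.0417)
new body rate ω' = (0.7190, -1.4364, -1.3042)
q⊗(0,ω) = (0.3000000, 0.0050251, 1.7071070, 0.4192391)
q' = normalize(q + ½dt·q⊗(0,ω)) = (-0.6894, 0.4983, 0.0850, 0.5189)

ω' = (0.7190, -1.4364, -1.3042)
q' = (-0.6894, 0.4983, 0.0850, 0.5189)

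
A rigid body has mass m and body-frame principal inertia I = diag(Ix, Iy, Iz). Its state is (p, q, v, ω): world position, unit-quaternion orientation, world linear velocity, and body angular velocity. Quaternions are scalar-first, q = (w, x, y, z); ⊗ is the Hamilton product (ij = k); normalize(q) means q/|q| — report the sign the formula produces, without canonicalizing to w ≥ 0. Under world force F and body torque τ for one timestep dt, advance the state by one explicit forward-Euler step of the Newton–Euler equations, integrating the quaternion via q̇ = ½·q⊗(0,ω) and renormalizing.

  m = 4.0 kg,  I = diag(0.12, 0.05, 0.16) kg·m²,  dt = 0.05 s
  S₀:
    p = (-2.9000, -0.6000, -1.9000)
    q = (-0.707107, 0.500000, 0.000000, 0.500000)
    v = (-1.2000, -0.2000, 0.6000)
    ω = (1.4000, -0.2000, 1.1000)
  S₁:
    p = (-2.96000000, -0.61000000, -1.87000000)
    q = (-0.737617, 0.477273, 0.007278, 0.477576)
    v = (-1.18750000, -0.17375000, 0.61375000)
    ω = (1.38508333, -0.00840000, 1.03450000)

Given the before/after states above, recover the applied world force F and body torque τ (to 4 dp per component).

Δv = v₁−v₀ = (0.01250000, 0.02625000, 0.01375000)
applied force F = (1.0000, 2.1000, 1.1000)
rate change Δω = (-0.01491667, 0.19160000, -0.06550000)
ω₀×(Iω₀) = (-0.0242, -0.0616, 0.0196)
τ = I·(Δω/dt) + ω₀×(Iω₀) = (-0.0600, 0.1300, -0.1900)

F = (1.0000, 2.1000, 1.1000)
τ = (-0.0600, 0.1300, -0.1900)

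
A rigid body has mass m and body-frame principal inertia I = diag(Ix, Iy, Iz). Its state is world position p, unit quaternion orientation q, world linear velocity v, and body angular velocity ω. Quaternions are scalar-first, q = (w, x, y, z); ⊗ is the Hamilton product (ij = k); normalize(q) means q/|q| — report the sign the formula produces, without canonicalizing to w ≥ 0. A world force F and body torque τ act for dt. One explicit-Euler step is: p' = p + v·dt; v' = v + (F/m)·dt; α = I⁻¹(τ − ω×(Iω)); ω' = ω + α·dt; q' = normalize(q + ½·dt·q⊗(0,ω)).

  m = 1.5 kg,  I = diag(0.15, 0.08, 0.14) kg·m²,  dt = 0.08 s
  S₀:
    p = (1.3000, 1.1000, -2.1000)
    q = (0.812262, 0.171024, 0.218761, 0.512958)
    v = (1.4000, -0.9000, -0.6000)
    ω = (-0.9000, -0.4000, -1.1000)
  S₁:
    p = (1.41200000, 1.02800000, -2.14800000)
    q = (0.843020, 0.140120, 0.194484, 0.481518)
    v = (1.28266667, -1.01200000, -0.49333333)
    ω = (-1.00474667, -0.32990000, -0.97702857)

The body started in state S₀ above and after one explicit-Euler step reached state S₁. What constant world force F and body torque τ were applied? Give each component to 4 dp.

Δω = ω₁−ω₀ = (-0.10474667, 0.07010000, 0.12297143)
applied torque τ = (-0.1700, 0.0800, 0.1900)
v₁ − v₀ = (-0.11733333, -0.11200000, 0.10666667)
F = m·Δv/dt = (-2.2000, -2.1000, 2.0000)

F = (-2.2000, -2.1000, 2.0000)
τ = (-0.1700, 0.0800, 0.1900)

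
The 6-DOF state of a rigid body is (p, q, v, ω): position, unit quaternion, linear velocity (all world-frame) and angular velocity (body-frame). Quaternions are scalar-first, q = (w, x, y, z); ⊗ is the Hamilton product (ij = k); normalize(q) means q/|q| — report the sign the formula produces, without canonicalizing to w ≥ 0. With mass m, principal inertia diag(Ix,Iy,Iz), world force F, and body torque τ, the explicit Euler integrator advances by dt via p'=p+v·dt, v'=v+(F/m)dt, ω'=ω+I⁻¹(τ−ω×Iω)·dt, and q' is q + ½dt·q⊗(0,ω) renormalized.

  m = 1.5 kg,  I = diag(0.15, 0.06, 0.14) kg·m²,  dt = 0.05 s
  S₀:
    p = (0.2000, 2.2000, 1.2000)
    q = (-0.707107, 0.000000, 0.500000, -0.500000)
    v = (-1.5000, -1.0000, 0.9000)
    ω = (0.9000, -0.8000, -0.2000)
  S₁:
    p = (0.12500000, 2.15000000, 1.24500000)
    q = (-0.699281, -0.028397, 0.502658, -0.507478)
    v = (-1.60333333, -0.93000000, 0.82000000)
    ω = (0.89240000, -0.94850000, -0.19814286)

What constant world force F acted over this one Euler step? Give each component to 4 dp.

F = (-3.1000, 2.1000, -2.4000)

v₁ − v₀ = (-0.10333333, 0.07000000, -0.08000000)
F = m·Δv/dt = (-3.1000, 2.1000, -2.4000)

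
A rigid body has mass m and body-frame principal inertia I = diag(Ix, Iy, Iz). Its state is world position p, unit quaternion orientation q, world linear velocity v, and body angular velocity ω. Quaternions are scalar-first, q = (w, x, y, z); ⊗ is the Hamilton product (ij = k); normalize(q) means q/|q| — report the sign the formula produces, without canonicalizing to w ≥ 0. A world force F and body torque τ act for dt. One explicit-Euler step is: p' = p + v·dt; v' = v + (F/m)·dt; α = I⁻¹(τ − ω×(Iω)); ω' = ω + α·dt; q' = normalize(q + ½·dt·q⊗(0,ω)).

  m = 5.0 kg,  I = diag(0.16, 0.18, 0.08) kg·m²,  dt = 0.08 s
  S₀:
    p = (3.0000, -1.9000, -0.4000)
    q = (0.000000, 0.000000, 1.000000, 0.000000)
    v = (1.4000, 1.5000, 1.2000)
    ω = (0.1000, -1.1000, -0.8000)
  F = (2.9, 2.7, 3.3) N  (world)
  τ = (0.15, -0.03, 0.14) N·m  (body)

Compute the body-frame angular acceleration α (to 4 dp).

ω×(Iω) gyroscopic = (-0.0880, -0.0064, -0.0022)
α = I⁻¹(τ − ω×Iω) = (1.4875, -0.1311, 1.7775)

α = (1.4875, -0.1311, 1.7775)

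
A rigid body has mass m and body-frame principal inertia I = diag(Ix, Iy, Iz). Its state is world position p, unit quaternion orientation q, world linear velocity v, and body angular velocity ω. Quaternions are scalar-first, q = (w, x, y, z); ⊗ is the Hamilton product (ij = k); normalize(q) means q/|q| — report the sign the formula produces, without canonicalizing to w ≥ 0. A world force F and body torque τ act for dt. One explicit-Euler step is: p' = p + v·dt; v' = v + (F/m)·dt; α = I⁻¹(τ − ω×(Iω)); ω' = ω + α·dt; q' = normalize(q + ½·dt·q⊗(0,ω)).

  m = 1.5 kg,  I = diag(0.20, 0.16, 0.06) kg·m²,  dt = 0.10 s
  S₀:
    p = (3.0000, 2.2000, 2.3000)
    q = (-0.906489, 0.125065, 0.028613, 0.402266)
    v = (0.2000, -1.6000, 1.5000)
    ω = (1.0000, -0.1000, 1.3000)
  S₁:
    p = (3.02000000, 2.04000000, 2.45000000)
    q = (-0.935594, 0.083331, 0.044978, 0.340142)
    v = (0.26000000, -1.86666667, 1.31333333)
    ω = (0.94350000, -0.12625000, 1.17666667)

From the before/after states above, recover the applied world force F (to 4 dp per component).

Δv = v₁−v₀ = (0.06000000, -0.26666667, -0.18666667)
F = m·Δv/dt = (0.9000, -4.0000, -2.8000)

F = (0.9000, -4.0000, -2.8000)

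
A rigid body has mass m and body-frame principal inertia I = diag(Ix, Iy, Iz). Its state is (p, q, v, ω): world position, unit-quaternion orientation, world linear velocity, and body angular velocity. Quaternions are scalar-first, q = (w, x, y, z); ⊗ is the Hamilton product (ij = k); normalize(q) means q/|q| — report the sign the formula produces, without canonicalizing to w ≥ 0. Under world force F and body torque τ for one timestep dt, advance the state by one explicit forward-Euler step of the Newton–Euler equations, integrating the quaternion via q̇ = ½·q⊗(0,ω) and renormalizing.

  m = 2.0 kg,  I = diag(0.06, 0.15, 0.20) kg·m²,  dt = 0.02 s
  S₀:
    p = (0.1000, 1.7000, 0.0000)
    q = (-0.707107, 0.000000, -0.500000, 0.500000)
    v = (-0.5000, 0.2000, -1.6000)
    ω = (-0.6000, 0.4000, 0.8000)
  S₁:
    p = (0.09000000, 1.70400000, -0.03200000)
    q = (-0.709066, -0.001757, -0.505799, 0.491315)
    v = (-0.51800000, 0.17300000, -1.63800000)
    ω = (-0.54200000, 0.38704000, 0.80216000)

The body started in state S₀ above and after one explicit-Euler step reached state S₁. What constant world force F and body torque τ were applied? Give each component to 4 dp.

F = (-1.8000, -2.7000, -3.8000)
τ = (0.1900, -0.0300, 0.0000)

velocity change Δv = (-0.01800000, -0.02700000, -0.03800000)
applied force F = (-1.8000, -2.7000, -3.8000)
rate change Δω = (0.05800000, -0.01296000, 0.00216000)
I·α + gyro = (0.1900, -0.0300, 0.0000)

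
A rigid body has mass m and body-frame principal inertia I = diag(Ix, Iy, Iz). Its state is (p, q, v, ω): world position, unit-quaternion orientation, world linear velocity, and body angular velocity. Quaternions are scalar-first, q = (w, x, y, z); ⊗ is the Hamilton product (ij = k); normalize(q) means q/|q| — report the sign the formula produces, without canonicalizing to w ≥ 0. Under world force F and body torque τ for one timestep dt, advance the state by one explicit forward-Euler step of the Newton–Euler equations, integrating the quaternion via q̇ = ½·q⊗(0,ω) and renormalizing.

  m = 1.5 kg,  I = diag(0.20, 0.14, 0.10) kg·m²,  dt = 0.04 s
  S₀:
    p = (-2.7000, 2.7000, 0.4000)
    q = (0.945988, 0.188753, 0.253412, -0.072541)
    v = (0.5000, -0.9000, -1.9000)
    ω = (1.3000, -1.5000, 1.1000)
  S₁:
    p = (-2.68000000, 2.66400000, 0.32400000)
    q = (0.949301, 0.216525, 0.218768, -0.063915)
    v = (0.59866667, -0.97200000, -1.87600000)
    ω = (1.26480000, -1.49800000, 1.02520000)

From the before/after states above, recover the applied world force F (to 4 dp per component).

F = (3.7000, -2.7000, 0.9000)

velocity change Δv = (0.09866667, -0.07200000, 0.02400000)
F = m·Δv/dt = (3.7000, -2.7000, 0.9000)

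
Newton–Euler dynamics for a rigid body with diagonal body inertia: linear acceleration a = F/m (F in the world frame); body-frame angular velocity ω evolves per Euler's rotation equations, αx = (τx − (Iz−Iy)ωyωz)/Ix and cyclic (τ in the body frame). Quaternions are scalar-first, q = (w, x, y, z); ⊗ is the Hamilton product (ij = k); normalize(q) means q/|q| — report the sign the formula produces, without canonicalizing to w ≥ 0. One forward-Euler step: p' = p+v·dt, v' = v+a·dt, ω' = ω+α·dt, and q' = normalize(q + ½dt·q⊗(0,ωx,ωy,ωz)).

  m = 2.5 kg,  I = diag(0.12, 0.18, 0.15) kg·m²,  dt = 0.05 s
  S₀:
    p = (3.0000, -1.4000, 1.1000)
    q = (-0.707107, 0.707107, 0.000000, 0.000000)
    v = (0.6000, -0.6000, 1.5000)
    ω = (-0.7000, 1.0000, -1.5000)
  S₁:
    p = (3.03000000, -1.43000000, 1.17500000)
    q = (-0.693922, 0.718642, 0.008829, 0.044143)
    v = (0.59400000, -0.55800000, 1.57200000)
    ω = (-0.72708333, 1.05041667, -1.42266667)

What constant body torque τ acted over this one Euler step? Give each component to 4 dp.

τ = (-0.0200, 0.1500, 0.1900)

Δω = ω₁−ω₀ = (-0.02708333, 0.05041667, 0.07733333)
τ = I·(Δω/dt) + ω₀×(Iω₀) = (-0.0200, 0.1500, 0.1900)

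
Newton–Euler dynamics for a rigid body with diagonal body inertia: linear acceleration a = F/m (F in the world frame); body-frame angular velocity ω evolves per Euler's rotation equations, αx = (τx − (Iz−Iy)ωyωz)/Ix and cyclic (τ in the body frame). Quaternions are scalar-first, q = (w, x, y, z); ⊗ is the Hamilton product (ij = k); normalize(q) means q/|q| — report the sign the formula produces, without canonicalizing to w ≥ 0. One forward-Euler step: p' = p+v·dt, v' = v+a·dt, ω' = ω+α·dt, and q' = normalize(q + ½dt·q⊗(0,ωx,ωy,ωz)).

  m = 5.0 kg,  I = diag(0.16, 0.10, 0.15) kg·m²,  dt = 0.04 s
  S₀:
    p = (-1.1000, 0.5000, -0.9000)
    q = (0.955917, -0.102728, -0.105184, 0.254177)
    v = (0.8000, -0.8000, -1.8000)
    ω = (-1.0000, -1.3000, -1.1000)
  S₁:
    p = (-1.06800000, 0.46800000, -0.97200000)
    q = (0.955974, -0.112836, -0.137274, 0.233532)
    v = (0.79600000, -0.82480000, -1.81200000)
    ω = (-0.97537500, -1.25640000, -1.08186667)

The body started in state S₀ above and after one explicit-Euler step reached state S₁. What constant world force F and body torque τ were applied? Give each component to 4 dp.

F = (-0.5000, -3.1000, -1.5000)
τ = (0.1700, 0.1200, -0.0100)

Δω = ω₁−ω₀ = (0.02462500, 0.04360000, 0.01813333)
precession coupling = (0.0715, 0.0110, -0.0780)
τ = I·(Δω/dt) + ω₀×(Iω₀) = (0.1700, 0.1200, -0.0100)
v₁ − v₀ = (-0.00400000, -0.02480000, -0.01200000)
m·(v₁−v₀)/dt = (-0.5000, -3.1000, -1.5000)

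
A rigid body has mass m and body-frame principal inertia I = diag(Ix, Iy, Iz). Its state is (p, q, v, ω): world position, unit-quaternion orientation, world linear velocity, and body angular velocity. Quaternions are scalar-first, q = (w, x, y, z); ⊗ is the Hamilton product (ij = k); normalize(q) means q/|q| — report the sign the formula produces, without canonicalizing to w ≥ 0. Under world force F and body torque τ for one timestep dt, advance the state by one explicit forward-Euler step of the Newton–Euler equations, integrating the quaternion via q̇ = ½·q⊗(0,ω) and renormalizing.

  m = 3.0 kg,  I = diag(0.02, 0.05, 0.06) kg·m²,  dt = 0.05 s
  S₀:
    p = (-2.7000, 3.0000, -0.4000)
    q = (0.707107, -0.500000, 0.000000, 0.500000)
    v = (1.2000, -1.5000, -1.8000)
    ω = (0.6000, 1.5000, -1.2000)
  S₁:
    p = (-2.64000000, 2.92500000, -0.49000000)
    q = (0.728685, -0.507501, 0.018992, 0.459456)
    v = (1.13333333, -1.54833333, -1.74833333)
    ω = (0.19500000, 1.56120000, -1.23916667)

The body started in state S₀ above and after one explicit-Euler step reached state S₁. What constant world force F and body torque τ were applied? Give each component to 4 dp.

rate change Δω = (-0.40500000, 0.06120000, -0.03916667)
applied torque τ = (-0.1800, 0.0900, -0.0200)
Δv = v₁−v₀ = (-0.06666667, -0.04833333, 0.05166667)
m·(v₁−v₀)/dt = (-4.0000, -2.9000, 3.1000)

F = (-4.0000, -2.9000, 3.1000)
τ = (-0.1800, 0.0900, -0.0200)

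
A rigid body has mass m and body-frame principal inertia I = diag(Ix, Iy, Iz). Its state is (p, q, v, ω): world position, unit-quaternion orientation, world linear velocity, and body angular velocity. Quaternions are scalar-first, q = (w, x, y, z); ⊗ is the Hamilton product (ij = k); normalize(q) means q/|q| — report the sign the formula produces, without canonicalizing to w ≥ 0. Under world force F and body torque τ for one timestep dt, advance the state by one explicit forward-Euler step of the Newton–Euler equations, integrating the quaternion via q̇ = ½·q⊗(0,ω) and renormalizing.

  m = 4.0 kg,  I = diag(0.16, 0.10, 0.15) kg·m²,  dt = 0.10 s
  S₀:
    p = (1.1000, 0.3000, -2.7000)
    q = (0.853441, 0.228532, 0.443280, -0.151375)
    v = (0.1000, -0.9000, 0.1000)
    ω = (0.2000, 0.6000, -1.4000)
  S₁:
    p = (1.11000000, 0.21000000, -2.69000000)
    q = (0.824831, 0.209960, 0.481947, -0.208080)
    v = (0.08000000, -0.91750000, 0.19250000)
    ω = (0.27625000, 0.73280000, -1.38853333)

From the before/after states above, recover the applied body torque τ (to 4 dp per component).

rate change Δω = (0.07625000, 0.13280000, 0.01146667)
ω₀×(Iω₀) = (-0.0420, -0.0028, -0.0072)
τ = I·(Δω/dt) + ω₀×(Iω₀) = (0.0800, 0.1300, 0.0100)

τ = (0.0800, 0.1300, 0.0100)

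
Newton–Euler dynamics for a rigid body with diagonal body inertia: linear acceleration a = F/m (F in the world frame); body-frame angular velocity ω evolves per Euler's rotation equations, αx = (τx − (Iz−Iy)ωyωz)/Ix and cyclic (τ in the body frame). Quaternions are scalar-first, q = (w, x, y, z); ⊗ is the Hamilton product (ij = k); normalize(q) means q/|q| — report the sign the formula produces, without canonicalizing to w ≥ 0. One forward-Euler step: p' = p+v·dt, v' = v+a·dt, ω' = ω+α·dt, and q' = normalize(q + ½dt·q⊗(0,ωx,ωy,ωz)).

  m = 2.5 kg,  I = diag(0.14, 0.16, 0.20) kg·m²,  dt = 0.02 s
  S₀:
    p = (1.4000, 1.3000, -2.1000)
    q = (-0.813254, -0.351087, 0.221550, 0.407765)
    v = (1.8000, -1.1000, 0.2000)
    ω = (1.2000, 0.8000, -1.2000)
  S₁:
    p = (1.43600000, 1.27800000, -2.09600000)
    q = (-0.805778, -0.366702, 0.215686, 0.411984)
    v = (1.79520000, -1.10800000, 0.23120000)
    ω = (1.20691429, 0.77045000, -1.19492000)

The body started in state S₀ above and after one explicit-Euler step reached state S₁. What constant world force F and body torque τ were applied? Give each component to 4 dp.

rate change Δω = (0.00691429, -0.02955000, 0.00508000)
precession coupling = (-0.0384, 0.0864, 0.0192)
τ = I·(Δω/dt) + ω₀×(Iω₀) = (0.0100, -0.1500, 0.0700)
velocity change Δv = (-0.00480000, -0.00800000, 0.03120000)
applied force F = (-0.6000, -1.0000, 3.9000)

F = (-0.6000, -1.0000, 3.9000)
τ = (0.0100, -0.1500, 0.0700)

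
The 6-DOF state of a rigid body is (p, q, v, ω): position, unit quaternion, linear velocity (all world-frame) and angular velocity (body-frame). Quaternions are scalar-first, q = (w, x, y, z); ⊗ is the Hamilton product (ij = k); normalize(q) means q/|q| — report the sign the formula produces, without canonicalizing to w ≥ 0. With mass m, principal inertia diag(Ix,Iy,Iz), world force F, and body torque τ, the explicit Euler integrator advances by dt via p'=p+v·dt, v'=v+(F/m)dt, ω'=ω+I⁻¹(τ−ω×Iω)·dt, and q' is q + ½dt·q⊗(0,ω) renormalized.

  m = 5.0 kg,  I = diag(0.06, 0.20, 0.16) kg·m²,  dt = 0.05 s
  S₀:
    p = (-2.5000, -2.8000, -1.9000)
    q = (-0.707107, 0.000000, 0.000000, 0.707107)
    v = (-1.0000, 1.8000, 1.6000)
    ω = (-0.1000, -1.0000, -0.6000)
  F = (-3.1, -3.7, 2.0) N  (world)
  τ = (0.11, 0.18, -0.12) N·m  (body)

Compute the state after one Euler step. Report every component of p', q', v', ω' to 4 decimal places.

angular accel α = (2.2333, 0.9300, -0.8375)
ω' = ω + α·dt = (0.0117, -0.9535, -0.6419)
Hamilton product q⊗(0,ω) = (0.4242642, 0.7778177, 0.6363963, 0.4242642)
updated quaternion q' = (-0.6962, 0.0194, 0.0159, 0.7174)
a = F/m = (-0.6200, -0.7400, 0.4000)
p' = p + v·dt = (-2.5500, -2.7100, -1.8200)
v + (F/m)dt = (-1.0310, 1.7630, 1.6200)

p' = (-2.5500, -2.7100, -1.8200)
q' = (-0.6962, 0.0194, 0.0159, 0.7174)
v' = (-1.0310, 1.7630, 1.6200)
ω' = (0.0117, -0.9535, -0.6419)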